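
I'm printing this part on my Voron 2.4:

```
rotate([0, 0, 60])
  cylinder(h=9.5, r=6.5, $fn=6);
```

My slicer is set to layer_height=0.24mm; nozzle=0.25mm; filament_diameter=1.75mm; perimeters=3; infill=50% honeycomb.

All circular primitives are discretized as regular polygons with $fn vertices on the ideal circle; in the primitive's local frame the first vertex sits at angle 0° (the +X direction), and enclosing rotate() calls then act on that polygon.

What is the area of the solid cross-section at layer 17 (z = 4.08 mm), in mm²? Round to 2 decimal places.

109.77 mm²

At z = 4.08 mm: the r=6.5 cylinder gives a regular 6-gon of circumradius 6.5 (constant along its height) (area = (6/2)·6.500²·sin(360°/6) = 109.77 mm²); (rotated 60° about Z; rotation is an isometry so areas/perimeters/island counts are preserved). Overall, the cross-section is a single solid region. Net area = 109.77 mm².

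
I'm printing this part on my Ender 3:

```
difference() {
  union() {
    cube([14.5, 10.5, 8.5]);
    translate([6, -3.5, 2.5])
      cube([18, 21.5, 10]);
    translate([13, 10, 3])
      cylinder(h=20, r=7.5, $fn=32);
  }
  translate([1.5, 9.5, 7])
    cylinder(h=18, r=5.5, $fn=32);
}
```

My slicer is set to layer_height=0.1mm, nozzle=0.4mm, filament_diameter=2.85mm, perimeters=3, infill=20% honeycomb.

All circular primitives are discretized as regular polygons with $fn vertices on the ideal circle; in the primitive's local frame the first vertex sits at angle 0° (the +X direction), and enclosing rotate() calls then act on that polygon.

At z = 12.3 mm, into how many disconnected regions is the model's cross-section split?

1

At z = 12.3 mm: the cube is not intersected at this z (z outside [0, 8.5]); the cube at (6, -3.5) (footprint 18×21.5) is included at this height; the r=7.5 cylinder at (13, 10) gives a regular 32-gon of circumradius 7.5 (constant along its height); Merging all regions: the regions partially overlap (shared area 173.91 mm²), so overlapping operands fuse into one piece — 1 connected region; the r=5.5 cylinder at (1.5, 9.5) contributes a regular 32-gon of circumradius 5.5; Taking the first minus the rest: starting from the result so far, the r=5.5 cylinder at (1.5, 9.5) partially overlaps it — only the 5.85 mm² overlap (of its 94.42 mm²) is removed, clipping the outline — 1 connected region. The result has 1 disconnected region.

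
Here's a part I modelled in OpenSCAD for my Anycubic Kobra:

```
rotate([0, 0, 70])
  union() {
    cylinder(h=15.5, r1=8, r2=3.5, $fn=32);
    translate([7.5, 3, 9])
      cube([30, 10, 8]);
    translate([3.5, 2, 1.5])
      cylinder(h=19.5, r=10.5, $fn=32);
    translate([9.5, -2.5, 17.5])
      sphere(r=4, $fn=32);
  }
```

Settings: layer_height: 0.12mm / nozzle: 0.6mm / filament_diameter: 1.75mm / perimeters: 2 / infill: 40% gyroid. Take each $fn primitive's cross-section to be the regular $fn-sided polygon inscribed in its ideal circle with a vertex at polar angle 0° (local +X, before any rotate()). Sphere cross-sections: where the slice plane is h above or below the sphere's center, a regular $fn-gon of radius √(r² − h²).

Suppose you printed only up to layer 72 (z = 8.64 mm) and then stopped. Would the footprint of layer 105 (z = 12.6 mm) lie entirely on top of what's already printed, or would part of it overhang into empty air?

part overhangs

Compare the two slices. At z = 8.64: the cone: at t=0.557 of its height the radius interpolates to r₁+(r₂−r₁)t = 5.492, giving a regular 32-gon of that circumradius (area = (32/2)·5.492²·sin(360°/32) = 94.14 mm²); the cube at (7.5, 3) is not intersected at this z (z outside [9, 17]); the cylinder at (3.5, 2): section is a regular 32-gon, circumradius r=10.5 (area = (32/2)·10.500²·sin(360°/32) = 344.14 mm²); the sphere at (9.5, -2.5) does not reach this height (|z−center|=8.860 > r=4); Taking the union: the cone lies entirely inside the r=10.5 cylinder at (3.5, 2), so the union is just the r=10.5 cylinder at (3.5, 2) — area = 344.14 mm²; (whole slice rotated 70° about Z — lengths, areas and connectivity unchanged). At z = 12.6: the cone contributes a regular 32-gon of circumradius 4.342 (interpolated between r1=8 and r2=3.5 at t=0.813) (area = (32/2)·4.342²·sin(360°/32) = 58.85 mm²); the 30×10 cube at (7.5, 3) contributes its full rectangle (area 300.00 mm²); the r=10.5 cylinder at (3.5, 2) gives a regular 32-gon of circumradius 10.5 (constant along its height) (area = (32/2)·10.500²·sin(360°/32) = 344.14 mm²); the sphere at (9.5, -2.5) does not reach this height (|z−center|=4.900 > r=4); Taking the union: the regions partially overlap — summed areas 702.99 mm² minus the doubly-counted overlap 97.61 mm² gives 605.38 mm² — area = 605.38 mm²; (whole slice rotated 70° about Z — lengths, areas and connectivity unchanged). Checking containment: at z = 12.6 the cross-section extends beyond the z = 8.64 cross-section by about 261.24 mm².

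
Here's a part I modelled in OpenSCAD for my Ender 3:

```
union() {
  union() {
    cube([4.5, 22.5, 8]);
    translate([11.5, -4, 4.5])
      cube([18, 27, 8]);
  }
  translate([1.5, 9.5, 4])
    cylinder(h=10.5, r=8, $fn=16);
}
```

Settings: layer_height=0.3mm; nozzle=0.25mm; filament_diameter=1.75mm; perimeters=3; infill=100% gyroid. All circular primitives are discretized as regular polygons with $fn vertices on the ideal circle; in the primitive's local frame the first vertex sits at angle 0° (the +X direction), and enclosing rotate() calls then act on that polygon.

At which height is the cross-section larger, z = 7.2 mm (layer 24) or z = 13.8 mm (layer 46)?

layer 24 (z = 7.2 mm)

Layer 24 (z = 7.2): the cube is present — its section is the full 4.5×22.5 rectangle (area 101.25 mm²); the cube at (11.5, -4) is present — its section is the full 18×27 rectangle (area 486.00 mm²); Merging all regions: the 2 present regions are separate (no shared area or edge), so areas and boundary lengths simply add and each stays a separate island — area = 587.25 mm²; the cylinder at (1.5, 9.5): section is a regular 16-gon, circumradius r=8 (area = (16/2)·8.000²·sin(360°/16) = 195.93 mm²); Combining (union): the regions partially overlap — summed areas 783.18 mm² minus the doubly-counted overlap 69.76 mm² gives 713.42 mm² — area = 713.42 mm². So its area = 713.42 mm². Layer 46 (z = 13.8): the cube is not intersected at this z (z outside [0, 8]); the cube at (11.5, -4) is absent (z outside [4.5, 12.5]); Merging all regions: nothing is present at this height; the r=8 cylinder at (1.5, 9.5) contributes a regular 16-gon of circumradius 8 (area = (16/2)·8.000²·sin(360°/16) = 195.93 mm²); Merging all regions: only the r=8 cylinder at (1.5, 9.5) is present, so the union is just that shape — area = 195.93 mm². So its area = 195.93 mm². Layer 24 is larger (713.42 vs 195.93 mm²).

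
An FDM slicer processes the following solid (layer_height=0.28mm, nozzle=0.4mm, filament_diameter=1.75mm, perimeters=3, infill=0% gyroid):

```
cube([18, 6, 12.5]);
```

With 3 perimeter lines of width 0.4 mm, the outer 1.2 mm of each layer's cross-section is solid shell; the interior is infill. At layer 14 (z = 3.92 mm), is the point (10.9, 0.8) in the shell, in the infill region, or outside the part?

At z = 3.92 mm: the cube (footprint 18×6) is included at this height. Overall, the cross-section is a single solid region. The nearest boundary edge runs (0.00, 0.00)→(18.00, 0.00); distance from the point to it = 0.80 mm. The point is inside the cross-section, 0.80 mm from the nearest boundary — within the 1.2 mm shell band (3 × 0.4).

shell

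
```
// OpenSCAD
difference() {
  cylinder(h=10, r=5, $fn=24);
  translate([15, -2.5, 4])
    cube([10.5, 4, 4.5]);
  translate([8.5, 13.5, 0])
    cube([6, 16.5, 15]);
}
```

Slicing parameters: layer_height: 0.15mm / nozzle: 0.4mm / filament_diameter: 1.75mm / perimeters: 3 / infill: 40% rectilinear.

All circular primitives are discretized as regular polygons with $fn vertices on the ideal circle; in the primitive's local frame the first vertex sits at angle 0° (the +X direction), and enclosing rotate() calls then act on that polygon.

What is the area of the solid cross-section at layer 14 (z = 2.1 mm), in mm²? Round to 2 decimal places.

77.65 mm²

At z = 2.1 mm: the r=5 cylinder contributes a regular 24-gon of circumradius 5 (area = (24/2)·5.000²·sin(360°/24) = 77.65 mm²); the cube at (15, -2.5) is absent (z outside [4, 8.5]); the cube at (8.5, 13.5) is present — its section is the full 6×16.5 rectangle (area 99.00 mm²); Subtracting the remaining from the first: starting from the r=5 cylinder (77.65 mm²), the 6×16.5 cube at (8.5, 13.5) misses the remaining region (no effect) — area = 77.65 mm². Overall, the cross-section is a single solid region. Net area = 77.65 mm².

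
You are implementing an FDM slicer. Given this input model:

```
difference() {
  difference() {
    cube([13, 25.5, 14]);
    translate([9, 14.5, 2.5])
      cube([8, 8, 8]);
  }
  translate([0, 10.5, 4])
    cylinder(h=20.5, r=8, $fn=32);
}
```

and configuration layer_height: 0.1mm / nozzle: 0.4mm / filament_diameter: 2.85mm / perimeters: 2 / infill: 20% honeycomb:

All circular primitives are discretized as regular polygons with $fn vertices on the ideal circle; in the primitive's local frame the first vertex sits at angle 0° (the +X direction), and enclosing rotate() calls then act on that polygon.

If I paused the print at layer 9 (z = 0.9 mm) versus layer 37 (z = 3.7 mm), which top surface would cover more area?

Layer 9 (z = 0.9): the 13×25.5 cube contributes its full rectangle (area 331.50 mm²); the cube at (9, 14.5) is absent (z outside [2.5, 10.5]); Taking the first minus the rest: none of the subtracted shapes is present at this height, so the 13×25.5 cube is unchanged — area = 331.50 mm²; the cylinder at (0, 10.5) does not reach this height (z outside [4, 24.5]); After the difference (first − rest): none of the subtracted shapes is present at this height, so the result so far is unchanged — area = 331.50 mm². So its area = 331.50 mm². Layer 37 (z = 3.7): the cube is present — its section is the full 13×25.5 rectangle (area 331.50 mm²); the 8×8 cube at (9, 14.5) contributes its full rectangle (area 64.00 mm²); After the difference (first − rest): starting from the 13×25.5 cube (331.50 mm²), the 8×8 cube at (9, 14.5) partially overlaps it — only the 32.00 mm² overlap (of its 64.00 mm²) is removed, clipping the outline — area = 299.50 mm²; the cylinder at (0, 10.5) is absent (z outside [4, 24.5]); After the difference (first − rest): none of the subtracted shapes is present at this height, so the result so far is unchanged — area = 299.50 mm². So its area = 299.50 mm². Layer 9 is larger (331.50 vs 299.50 mm²).

layer 9 (z = 0.9 mm)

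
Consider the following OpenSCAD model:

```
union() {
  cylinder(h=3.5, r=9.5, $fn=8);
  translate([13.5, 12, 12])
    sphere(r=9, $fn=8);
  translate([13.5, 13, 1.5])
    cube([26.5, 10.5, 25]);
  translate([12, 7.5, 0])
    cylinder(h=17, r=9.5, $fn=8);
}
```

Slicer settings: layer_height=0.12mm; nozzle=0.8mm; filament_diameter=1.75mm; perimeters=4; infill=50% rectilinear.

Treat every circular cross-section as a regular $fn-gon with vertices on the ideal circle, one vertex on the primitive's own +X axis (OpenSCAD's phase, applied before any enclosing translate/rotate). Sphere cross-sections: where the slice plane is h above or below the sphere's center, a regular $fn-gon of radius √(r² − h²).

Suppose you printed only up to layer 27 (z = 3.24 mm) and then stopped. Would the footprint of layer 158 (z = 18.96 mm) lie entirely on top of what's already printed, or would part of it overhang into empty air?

part overhangs

Compare the two slices. At z = 3.24: the r=9.5 cylinder contributes a regular 8-gon of circumradius 9.5 (area = (8/2)·9.500²·sin(360°/8) = 255.27 mm²); the sphere at (13.5, 12): section is a regular 8-gon, circumradius = √(r²−h²) = √(9²−8.76²) = 2.065 (area = (8/2)·2.065²·sin(360°/8) = 12.06 mm²); the cube at (13.5, 13) (footprint 26.5×10.5) is included at this height (area 278.25 mm²); the cylinder at (12, 7.5): section is a regular 8-gon, circumradius r=9.5 (area = (8/2)·9.500²·sin(360°/8) = 255.27 mm²); Merging all regions: the regions partially overlap — summed areas 800.84 mm² minus the doubly-counted overlap 54.25 mm² gives 746.59 mm² — area = 746.59 mm². At z = 18.96: the cylinder does not reach this height (z outside [0, 3.5]); the r=9 sphere at (13.5, 12) slices to a regular 8-gon of circumradius 5.706 (√(r²−h²) with h=6.96 from center) (area = (8/2)·5.706²·sin(360°/8) = 92.09 mm²); the cube at (13.5, 13) is present — its section is the full 26.5×10.5 rectangle (area 278.25 mm²); the cylinder at (12, 7.5) is not intersected at this z (z outside [0, 17]); Taking the union: the regions partially overlap — summed areas 370.34 mm² minus the doubly-counted overlap 17.52 mm² gives 352.82 mm² — area = 352.82 mm². Checking containment: at z = 18.96 the cross-section extends beyond the z = 3.24 cross-section by about 1.28 mm².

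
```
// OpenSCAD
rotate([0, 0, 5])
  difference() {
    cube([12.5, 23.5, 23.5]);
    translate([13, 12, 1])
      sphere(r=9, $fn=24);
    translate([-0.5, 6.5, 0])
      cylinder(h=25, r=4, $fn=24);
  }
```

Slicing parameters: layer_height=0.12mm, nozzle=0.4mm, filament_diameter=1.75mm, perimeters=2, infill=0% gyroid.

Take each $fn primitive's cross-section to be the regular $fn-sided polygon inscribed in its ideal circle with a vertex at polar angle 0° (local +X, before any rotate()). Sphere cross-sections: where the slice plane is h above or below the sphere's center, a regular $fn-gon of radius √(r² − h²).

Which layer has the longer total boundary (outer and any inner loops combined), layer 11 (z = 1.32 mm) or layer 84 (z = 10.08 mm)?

layer 11 (z = 1.32 mm)

Layer 11 (z = 1.32): the cube is present — its section is the full 12.5×23.5 rectangle (perimeter 72.00 mm); the r=9 sphere at (13, 12) contributes a regular 24-gon of circumradius √(9²−0.32²) = 8.994 (perimeter = 2·24·8.994·sin(180°/24) = 56.35 mm); the cylinder at (-0.5, 6.5): section is a regular 24-gon, circumradius r=4 (perimeter = 2·24·4.000·sin(180°/24) = 25.06 mm); Taking the first minus the rest: starting from the 12.5×23.5 cube, the r=9 sphere at (13, 12) partially overlaps it — only the 116.67 mm² overlap (of its 251.25 mm²) is removed, clipping the outline; the r=4 cylinder at (-0.5, 6.5) partially overlaps it — only the 20.88 mm² overlap (of its 49.69 mm²) is removed, clipping the outline — boundary = 84.96 mm; (whole slice rotated 5° about Z — lengths, areas and connectivity unchanged). So its perimeter = 84.96 mm. Layer 84 (z = 10.08): the cube is present — its section is the full 12.5×23.5 rectangle (perimeter 72.00 mm); the sphere at (13, 12) is not intersected at this z (|z−center|=9.080 > r=9); the cylinder at (-0.5, 6.5): section is a regular 24-gon, circumradius r=4 (perimeter = 2·24·4.000·sin(180°/24) = 25.06 mm); Taking the first minus the rest: starting from the 12.5×23.5 cube, the r=4 cylinder at (-0.5, 6.5) partially overlaps it — only the 20.88 mm² overlap (of its 49.69 mm²) is removed, clipping the outline — boundary = 75.65 mm; (whole slice rotated 5° about Z — lengths, areas and connectivity unchanged). So its perimeter = 75.65 mm. Layer 11 is larger (84.96 vs 75.65 mm).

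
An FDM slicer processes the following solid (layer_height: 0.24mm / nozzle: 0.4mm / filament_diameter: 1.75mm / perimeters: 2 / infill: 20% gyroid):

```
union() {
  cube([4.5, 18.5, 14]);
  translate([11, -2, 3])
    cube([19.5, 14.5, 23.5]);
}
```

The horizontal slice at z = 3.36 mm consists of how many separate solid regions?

At z = 3.36 mm: the cube is present — its section is the full 4.5×18.5 rectangle; the 19.5×14.5 cube at (11, -2) contributes its full rectangle; Combining (union): the 2 present regions are separate (no shared area or edge), so areas and boundary lengths simply add and each stays a separate island — 2 connected regions. The result has 2 disconnected regions.

2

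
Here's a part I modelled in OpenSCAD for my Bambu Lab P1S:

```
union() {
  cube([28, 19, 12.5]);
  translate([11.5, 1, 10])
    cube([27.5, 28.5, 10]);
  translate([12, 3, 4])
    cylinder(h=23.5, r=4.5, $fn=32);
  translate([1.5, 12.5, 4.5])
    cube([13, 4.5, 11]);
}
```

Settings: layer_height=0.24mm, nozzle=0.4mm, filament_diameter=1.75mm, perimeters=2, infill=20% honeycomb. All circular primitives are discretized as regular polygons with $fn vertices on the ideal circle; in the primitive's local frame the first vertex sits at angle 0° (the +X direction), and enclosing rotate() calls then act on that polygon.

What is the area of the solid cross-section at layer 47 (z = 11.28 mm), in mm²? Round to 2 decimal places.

At z = 11.28 mm: the cube (footprint 28×19) is included at this height (area 532.00 mm²); the cube at (11.5, 1) is present — its section is the full 27.5×28.5 rectangle (area 783.75 mm²); the cylinder at (12, 3): section is a regular 32-gon, circumradius r=4.5 (area = (32/2)·4.500²·sin(360°/32) = 63.21 mm²); the cube at (1.5, 12.5) is present — its section is the full 13×4.5 rectangle (area 58.50 mm²); Combining (union): the regions partially overlap — summed areas 1437.46 mm² minus the doubly-counted overlap 411.85 mm² gives 1025.61 mm² — area = 1025.61 mm². Overall, the cross-section is a single solid region. Net area = 1025.61 mm².

1025.61 mm²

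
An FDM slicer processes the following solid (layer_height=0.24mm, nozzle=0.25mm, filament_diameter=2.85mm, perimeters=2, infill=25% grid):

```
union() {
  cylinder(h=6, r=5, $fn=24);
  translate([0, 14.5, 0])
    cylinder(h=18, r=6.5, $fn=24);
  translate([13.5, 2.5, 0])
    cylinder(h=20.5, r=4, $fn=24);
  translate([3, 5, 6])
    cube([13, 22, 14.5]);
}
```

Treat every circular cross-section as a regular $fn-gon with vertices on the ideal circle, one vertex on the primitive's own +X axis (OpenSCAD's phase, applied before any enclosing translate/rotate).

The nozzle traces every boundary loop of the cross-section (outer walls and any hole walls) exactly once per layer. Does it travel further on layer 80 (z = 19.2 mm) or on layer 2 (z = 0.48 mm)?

layer 2 (z = 0.48 mm)

Layer 80 (z = 19.2): the cylinder is not intersected at this z (z outside [0, 6]); the cylinder at (0, 14.5) does not reach this height (z outside [0, 18]); the cylinder at (13.5, 2.5): section is a regular 24-gon, circumradius r=4 (perimeter = 2·24·4.000·sin(180°/24) = 25.06 mm); the cube at (3, 5) (footprint 13×22) is included at this height (perimeter 70.00 mm); Taking the union: the regions partially overlap (shared area 6.17 mm²), so the edge portions inside another operand are dropped and the merged outline is re-measured after clipping — boundary = 82.63 mm. So its perimeter = 82.63 mm. Layer 2 (z = 0.48): the r=5 cylinder gives a regular 24-gon of circumradius 5 (constant along its height) (perimeter = 2·24·5.000·sin(180°/24) = 31.33 mm); the cylinder at (0, 14.5): section is a regular 24-gon, circumradius r=6.5 (perimeter = 2·24·6.500·sin(180°/24) = 40.72 mm); the r=4 cylinder at (13.5, 2.5) gives a regular 24-gon of circumradius 4 (constant along its height) (perimeter = 2·24·4.000·sin(180°/24) = 25.06 mm); the cube at (3, 5) is not intersected at this z (z outside [6, 20.5]); Combining (union): the 3 present regions are separate (no shared area or edge), so areas and boundary lengths simply add and each stays a separate island — boundary = 97.11 mm. So its perimeter = 97.11 mm. Layer 2 is larger (97.11 vs 82.63 mm).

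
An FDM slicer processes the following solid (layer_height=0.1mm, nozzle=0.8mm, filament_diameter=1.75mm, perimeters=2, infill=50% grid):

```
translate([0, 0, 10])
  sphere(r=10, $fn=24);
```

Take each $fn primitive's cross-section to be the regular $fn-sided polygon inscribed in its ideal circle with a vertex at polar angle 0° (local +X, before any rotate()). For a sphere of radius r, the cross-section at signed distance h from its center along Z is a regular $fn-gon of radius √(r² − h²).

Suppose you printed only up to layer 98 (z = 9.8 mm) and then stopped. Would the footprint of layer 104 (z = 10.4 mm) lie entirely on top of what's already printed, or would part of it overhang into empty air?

Compare the two slices. At z = 9.8: the sphere: section is a regular 24-gon, circumradius = √(r²−h²) = √(10²−0.2²) = 9.998 (area = (24/2)·9.998²·sin(360°/24) = 310.46 mm²). At z = 10.4: the sphere: section is a regular 24-gon, circumradius = √(r²−h²) = √(10²−0.4²) = 9.992 (area = (24/2)·9.992²·sin(360°/24) = 310.09 mm²). Checking containment: the cross-section at z = 10.4 is a subset of the cross-section at z = 9.8.

entirely on top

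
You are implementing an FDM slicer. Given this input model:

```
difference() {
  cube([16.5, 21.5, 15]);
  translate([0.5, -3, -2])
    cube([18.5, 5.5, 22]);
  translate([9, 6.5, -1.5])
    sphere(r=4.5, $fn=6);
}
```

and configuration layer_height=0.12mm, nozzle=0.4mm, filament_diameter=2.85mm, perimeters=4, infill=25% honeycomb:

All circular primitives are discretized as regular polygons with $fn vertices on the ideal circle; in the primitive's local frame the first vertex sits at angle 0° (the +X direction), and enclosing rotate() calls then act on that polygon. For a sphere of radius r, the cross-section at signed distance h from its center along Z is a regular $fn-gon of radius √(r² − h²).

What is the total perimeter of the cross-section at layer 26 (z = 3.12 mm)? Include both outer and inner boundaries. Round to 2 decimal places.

76.00 mm

At z = 3.12 mm: the cube (footprint 16.5×21.5) is included at this height (perimeter 76.00 mm); the cube at (0.5, -3) (footprint 18.5×5.5) is included at this height (perimeter 48.00 mm); the sphere at (9, 6.5) is not intersected at this z (|z−center|=4.620 > r=4.5); Subtracting the remaining from the first: starting from the 16.5×21.5 cube, the 18.5×5.5 cube at (0.5, -3) partially overlaps it — only the 40.00 mm² overlap (of its 101.75 mm²) is removed, clipping the outline — boundary = 76.00 mm. Overall, the cross-section is a single solid region. Total boundary length (outer) = 76.00 mm.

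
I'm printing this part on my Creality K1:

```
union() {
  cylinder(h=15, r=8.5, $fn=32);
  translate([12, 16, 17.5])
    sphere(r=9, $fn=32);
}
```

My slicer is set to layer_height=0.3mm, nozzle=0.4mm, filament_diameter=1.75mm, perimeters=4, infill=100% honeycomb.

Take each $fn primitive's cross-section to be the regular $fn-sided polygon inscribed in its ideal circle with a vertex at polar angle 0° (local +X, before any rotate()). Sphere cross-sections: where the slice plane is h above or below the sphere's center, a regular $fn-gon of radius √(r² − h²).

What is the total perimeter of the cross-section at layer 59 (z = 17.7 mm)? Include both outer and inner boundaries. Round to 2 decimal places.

At z = 17.7 mm: the cylinder is absent (z outside [0, 15]); the r=9 sphere at (12, 16) contributes a regular 32-gon of circumradius √(9²−0.2²) = 8.998 (perimeter = 2·32·8.998·sin(180°/32) = 56.44 mm); Combining (union): only the r=9 sphere at (12, 16) is present, so the union is just that shape — boundary = 56.44 mm. Overall, the cross-section is a single solid region. Total boundary length (outer) = 56.44 mm.

56.44 mm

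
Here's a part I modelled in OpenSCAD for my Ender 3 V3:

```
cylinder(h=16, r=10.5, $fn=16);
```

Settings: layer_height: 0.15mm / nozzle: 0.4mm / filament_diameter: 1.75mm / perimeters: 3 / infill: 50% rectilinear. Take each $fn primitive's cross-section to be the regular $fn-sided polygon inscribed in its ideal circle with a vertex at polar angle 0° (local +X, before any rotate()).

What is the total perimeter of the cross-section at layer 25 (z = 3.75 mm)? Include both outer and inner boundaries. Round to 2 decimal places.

At z = 3.75 mm: the cylinder: section is a regular 16-gon, circumradius r=10.5 (perimeter = 2·16·10.500·sin(180°/16) = 65.55 mm). Overall, the cross-section is a single solid region. Total boundary length (outer) = 65.55 mm.

65.55 mm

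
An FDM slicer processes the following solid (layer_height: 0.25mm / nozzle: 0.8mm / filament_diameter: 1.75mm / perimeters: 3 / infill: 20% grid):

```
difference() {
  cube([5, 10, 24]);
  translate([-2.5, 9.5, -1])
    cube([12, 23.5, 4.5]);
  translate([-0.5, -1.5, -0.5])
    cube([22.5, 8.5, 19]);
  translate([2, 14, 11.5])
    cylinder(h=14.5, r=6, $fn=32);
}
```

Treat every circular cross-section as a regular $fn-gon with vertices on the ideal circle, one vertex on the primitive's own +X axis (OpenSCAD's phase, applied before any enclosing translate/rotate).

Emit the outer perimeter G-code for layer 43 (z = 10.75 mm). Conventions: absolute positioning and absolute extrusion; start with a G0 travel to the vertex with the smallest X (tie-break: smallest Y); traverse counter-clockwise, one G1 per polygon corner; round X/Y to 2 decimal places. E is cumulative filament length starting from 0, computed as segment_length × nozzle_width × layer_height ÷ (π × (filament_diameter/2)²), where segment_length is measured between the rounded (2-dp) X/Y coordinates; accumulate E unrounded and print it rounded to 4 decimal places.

G0 X0.00 Y7.00 Z10.75
G1 X5.00 Y7.00 E0.4158
G1 X5.00 Y10.00 E0.6652
G1 X0.00 Y10.00 E1.0810
G1 X0.00 Y7.00 E1.3304

At z = 10.75 mm: the cube (footprint 5×10) is included at this height; the cube at (-2.5, 9.5) is absent (z outside [-1, 3.5]); the cube at (-0.5, -1.5) (footprint 22.5×8.5) is included at this height; the cylinder at (2, 14) is absent (z outside [11.5, 26]); After the difference (first − rest): starting from the 5×10 cube, the 22.5×8.5 cube at (-0.5, -1.5) partially overlaps it — only the 35.00 mm² overlap (of its 191.25 mm²) is removed, clipping the outline — 1 connected region. The outline is a single polygon with 4 vertices. Extrusion per mm of travel: 0.8 × 0.25 / (π × 0.875²) = 0.083150. Accumulating E over each segment gives final E = 1.3304.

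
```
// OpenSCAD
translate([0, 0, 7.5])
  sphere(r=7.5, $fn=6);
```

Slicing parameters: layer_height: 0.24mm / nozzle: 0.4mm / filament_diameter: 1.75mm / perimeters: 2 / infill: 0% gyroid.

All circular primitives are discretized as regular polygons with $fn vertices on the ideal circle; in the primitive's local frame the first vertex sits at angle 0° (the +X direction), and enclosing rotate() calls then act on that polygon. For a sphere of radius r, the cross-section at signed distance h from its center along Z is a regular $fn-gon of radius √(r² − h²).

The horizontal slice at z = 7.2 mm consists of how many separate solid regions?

At z = 7.2 mm: the r=7.5 sphere slices to a regular 6-gon of circumradius 7.494 (√(r²−h²) with h=0.3 from center). The result has 1 disconnected region.

1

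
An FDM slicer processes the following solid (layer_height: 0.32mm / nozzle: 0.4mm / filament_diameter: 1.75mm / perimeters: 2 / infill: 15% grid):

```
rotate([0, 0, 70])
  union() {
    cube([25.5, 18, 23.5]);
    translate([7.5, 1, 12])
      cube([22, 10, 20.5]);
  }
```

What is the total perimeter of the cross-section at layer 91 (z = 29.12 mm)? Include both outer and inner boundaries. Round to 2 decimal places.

At z = 29.12 mm: the cube is absent (z outside [0, 23.5]); the cube at (7.5, 1) (footprint 22×10) is included at this height (perimeter 64.00 mm); Taking the union: only the 22×10 cube at (7.5, 1) is present, so the union is just that shape — boundary = 64.00 mm; (rotated 70° about Z; rotation is an isometry so areas/perimeters/island counts are preserved). Overall, the cross-section is a single solid region. Total boundary length (outer) = 64.00 mm.

64.00 mm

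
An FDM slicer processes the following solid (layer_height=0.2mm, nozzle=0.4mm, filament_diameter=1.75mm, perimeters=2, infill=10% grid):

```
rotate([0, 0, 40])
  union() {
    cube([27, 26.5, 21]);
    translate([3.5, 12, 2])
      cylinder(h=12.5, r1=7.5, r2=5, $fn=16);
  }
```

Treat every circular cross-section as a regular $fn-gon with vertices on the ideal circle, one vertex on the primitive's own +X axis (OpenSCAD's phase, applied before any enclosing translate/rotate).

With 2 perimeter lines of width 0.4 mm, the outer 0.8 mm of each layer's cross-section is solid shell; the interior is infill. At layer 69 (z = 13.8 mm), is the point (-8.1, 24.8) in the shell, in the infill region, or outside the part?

infill

At z = 13.8 mm: the cube (footprint 27×26.5) is included at this height; the cone at (3.5, 12) (r1=7.5→r2=5) has section circumradius 5.140 here — a regular 16-gon; Merging all regions: the regions partially overlap (shared area 72.88 mm²), so overlapping operands fuse into one piece — 1 connected region; (rotated 40° about Z; rotation is an isometry so areas/perimeters/island counts are preserved). Overall, the cross-section is a single solid region. Undo the 40° rotation: the query point maps to (9.736, 24.204) in the un-rotated model frame. The nearest boundary edge runs (0.00, 26.50)→(27.00, 26.50); distance from the point to it = 2.30 mm. The point is inside the cross-section and 2.30 mm from the nearest boundary — more than the 0.8 mm shell width (2 × 0.4), so it's in the infill interior.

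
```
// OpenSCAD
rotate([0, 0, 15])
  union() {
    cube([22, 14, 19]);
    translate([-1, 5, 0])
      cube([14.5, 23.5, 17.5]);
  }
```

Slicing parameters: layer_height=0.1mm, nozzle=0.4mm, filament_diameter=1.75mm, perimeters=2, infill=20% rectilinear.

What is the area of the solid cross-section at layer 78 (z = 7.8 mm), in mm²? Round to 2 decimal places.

At z = 7.8 mm: the cube is present — its section is the full 22×14 rectangle (area 308.00 mm²); the 14.5×23.5 cube at (-1, 5) contributes its full rectangle (area 340.75 mm²); Combining (union): the regions partially overlap — summed areas 648.75 mm² minus the doubly-counted overlap 121.50 mm² gives 527.25 mm² — area = 527.25 mm²; (rotated 15° about Z; rotation is an isometry so areas/perimeters/island counts are preserved). Overall, the cross-section is a single solid region. Net area = 527.25 mm².

527.25 mm²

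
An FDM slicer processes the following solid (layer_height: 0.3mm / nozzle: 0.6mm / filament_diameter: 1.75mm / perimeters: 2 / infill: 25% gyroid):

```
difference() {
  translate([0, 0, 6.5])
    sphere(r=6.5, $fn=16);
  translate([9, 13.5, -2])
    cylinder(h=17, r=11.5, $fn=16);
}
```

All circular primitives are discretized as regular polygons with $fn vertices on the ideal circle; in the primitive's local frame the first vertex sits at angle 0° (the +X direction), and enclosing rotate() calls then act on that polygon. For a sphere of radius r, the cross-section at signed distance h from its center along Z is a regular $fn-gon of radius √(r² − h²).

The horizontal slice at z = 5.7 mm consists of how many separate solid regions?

1

At z = 5.7 mm: the sphere: section is a regular 16-gon, circumradius = √(r²−h²) = √(6.5²−0.8²) = 6.451; the cylinder at (9, 13.5): section is a regular 16-gon, circumradius r=11.5; Taking the first minus the rest: starting from the r=6.5 sphere, the r=11.5 cylinder at (9, 13.5) partially overlaps it — only the 6.94 mm² overlap (of its 404.88 mm²) is removed, clipping the outline — 1 connected region. The result has 1 disconnected region.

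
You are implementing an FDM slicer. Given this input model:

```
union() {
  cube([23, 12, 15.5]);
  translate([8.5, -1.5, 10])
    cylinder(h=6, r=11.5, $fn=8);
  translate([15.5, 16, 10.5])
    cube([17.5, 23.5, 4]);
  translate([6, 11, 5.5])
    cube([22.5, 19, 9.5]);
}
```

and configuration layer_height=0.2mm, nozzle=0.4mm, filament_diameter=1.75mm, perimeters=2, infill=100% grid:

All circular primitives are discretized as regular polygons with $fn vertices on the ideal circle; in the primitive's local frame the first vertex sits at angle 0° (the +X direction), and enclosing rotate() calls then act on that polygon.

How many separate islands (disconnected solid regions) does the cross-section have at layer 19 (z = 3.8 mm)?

1

At z = 3.8 mm: the cube (footprint 23×12) is included at this height; the cylinder at (8.5, -1.5) does not reach this height (z outside [10, 16]); the cube at (15.5, 16) does not reach this height (z outside [10.5, 14.5]); the cube at (6, 11) does not reach this height (z outside [5.5, 15]); Taking the union: only the 23×12 cube is present, so the union is just that shape — 1 connected region. Overall, the cross-section is a single solid region. Island count = 1.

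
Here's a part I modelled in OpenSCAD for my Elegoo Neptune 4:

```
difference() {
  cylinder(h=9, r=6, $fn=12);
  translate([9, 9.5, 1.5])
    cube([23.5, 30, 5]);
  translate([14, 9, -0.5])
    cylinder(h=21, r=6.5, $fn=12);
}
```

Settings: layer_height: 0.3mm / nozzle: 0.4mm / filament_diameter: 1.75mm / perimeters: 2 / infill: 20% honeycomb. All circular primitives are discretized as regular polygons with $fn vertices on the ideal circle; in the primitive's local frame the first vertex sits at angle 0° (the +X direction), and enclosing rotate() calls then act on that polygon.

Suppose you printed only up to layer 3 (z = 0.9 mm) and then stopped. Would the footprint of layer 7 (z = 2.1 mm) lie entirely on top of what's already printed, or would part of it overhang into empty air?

entirely on top

Compare the two slices. At z = 0.9: the cylinder: section is a regular 12-gon, circumradius r=6 (area = (12/2)·6.000²·sin(360°/12) = 108.00 mm²); the cube at (9, 9.5) does not reach this height (z outside [1.5, 6.5]); the cylinder at (14, 9): section is a regular 12-gon, circumradius r=6.5 (area = (12/2)·6.500²·sin(360°/12) = 126.75 mm²); Taking the first minus the rest: starting from the r=6 cylinder (108.00 mm²), the r=6.5 cylinder at (14, 9) misses the remaining region (no effect) — area = 108.00 mm². At z = 2.1: the r=6 cylinder gives a regular 12-gon of circumradius 6 (constant along its height) (area = (12/2)·6.000²·sin(360°/12) = 108.00 mm²); the cube at (9, 9.5) is present — its section is the full 23.5×30 rectangle (area 705.00 mm²); the r=6.5 cylinder at (14, 9) contributes a regular 12-gon of circumradius 6.5 (area = (12/2)·6.500²·sin(360°/12) = 126.75 mm²); After the difference (first − rest): starting from the r=6 cylinder (108.00 mm²), the 23.5×30 cube at (9, 9.5) misses the remaining region (no effect); the r=6.5 cylinder at (14, 9) misses the remaining region (no effect) — area = 108.00 mm². Checking containment: the cross-section at z = 2.1 is a subset of the cross-section at z = 0.9.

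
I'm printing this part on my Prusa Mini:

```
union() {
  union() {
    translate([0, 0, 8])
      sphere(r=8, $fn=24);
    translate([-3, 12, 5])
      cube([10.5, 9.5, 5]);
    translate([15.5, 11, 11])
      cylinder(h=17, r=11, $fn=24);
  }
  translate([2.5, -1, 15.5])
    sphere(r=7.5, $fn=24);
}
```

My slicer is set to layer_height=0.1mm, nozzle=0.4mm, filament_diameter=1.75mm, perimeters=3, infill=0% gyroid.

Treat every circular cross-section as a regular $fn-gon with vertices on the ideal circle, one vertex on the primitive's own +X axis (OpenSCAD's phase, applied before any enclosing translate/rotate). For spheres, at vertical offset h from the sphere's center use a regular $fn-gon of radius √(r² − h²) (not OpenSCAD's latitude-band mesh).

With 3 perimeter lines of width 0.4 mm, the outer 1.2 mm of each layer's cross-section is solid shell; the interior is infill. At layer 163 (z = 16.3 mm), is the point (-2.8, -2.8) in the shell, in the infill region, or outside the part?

At z = 16.3 mm: the sphere does not reach this height (|z−center|=8.300 > r=8); the cube at (-3, 12) does not reach this height (z outside [5, 10]); the r=11 cylinder at (15.5, 11) contributes a regular 24-gon of circumradius 11; Merging all regions: only the r=11 cylinder at (15.5, 11) is present, so the union is just that shape — 1 connected region; the r=7.5 sphere at (2.5, -1) contributes a regular 24-gon of circumradius √(7.5²−0.8²) = 7.457; Taking the union: the regions partially overlap (shared area 2.11 mm²), so overlapping operands fuse into one piece — 1 connected region. Overall, the cross-section is a single solid region. The nearest boundary edge runs (-3.96, -4.73)→(-4.70, -2.93); distance from the point to it = 1.81 mm. The point is inside the cross-section and 1.81 mm from the nearest boundary — more than the 1.2 mm shell width (3 × 0.4), so it's in the infill interior.

infill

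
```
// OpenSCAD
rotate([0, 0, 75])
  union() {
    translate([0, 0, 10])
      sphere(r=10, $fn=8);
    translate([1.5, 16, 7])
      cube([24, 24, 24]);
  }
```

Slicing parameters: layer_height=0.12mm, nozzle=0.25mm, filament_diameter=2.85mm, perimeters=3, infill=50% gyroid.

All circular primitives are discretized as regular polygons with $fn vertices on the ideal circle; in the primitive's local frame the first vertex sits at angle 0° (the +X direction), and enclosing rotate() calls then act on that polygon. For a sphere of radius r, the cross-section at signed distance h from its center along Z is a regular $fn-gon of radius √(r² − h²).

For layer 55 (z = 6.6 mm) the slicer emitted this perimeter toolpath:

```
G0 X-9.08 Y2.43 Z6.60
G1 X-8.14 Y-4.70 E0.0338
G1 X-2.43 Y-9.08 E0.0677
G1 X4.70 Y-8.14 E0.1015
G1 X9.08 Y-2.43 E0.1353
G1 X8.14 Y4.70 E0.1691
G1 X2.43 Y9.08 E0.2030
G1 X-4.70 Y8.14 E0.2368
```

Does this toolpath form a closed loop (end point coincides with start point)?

no

Start point (G0): (-9.08, 2.43). End point (last G1): the path does not return to the start — open.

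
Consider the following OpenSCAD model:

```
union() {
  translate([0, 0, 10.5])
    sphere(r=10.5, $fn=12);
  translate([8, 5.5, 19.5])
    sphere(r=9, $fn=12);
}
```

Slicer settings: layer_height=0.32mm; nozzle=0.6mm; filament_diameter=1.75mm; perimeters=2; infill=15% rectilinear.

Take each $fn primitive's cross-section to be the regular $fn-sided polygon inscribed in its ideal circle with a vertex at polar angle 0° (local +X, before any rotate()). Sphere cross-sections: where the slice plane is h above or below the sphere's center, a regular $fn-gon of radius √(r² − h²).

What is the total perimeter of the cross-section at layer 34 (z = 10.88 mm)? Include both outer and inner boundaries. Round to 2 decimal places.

67.69 mm

At z = 10.88 mm: the r=10.5 sphere slices to a regular 12-gon of circumradius 10.493 (√(r²−h²) with h=0.38 from center) (perimeter = 2·12·10.493·sin(180°/12) = 65.18 mm); the sphere at (8, 5.5): section is a regular 12-gon, circumradius = √(r²−h²) = √(9²−8.62²) = 2.588 (perimeter = 2·12·2.588·sin(180°/12) = 16.07 mm); Taking the union: the regions partially overlap (shared area 12.30 mm²), so the edge portions inside another operand are dropped and the merged outline is re-measured after clipping — boundary = 67.69 mm. Overall, the cross-section is a single solid region. Total boundary length (outer) = 67.69 mm.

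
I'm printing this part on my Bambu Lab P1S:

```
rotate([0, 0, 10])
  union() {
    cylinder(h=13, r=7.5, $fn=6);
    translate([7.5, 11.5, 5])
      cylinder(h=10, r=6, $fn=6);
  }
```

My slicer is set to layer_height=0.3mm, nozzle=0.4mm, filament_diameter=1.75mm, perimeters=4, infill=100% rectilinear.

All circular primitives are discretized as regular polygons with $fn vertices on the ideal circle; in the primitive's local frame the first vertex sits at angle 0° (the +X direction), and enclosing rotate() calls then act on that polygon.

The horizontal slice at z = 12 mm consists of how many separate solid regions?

At z = 12 mm: the r=7.5 cylinder contributes a regular 6-gon of circumradius 7.5; the r=6 cylinder at (7.5, 11.5) gives a regular 6-gon of circumradius 6 (constant along its height); Taking the union: the 2 present regions are separate (no shared area or edge), so areas and boundary lengths simply add and each stays a separate island — 2 connected regions; (whole slice rotated 10° about Z — lengths, areas and connectivity unchanged). The result has 2 disconnected regions.

2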